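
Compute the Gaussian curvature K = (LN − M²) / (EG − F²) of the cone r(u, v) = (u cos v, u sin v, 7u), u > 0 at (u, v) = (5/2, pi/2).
K = 0

Coefficients of the first fundamental form: E = 50, F = 0, G = u^2.
Coefficients of the second fundamental form: L = 0, M = 0, N = 7*sqrt(2)*u^2/(10*Abs(u)).
Assemble K = (LN − M²)/(EG − F²) = 0. At (u, v) = (5/2, pi/2): K = 0.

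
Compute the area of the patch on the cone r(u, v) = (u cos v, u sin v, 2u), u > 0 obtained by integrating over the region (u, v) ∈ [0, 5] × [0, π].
Area = 25*sqrt(5)*pi/2

Area = ∫∫ √(EG − F²) du dv with √(EG − F²) = sqrt(5)*Abs(u). Integrating over [0, 5] × [0, π] gives 25*sqrt(5)*pi/2.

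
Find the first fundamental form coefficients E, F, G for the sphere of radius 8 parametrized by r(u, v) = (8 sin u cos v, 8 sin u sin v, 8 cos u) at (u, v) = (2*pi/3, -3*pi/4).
E = 64;  F = 0;  G = 48

Partials: r_u = (8*cos(u)*cos(v), 8*sin(v)*cos(u), -8*sin(u)), r_v = (-8*sin(u)*sin(v), 8*sin(u)*cos(v), 0). As functions of (u, v):
  E = r_u · r_u = 64,
  F = r_u · r_v = 0,
  G = r_v · r_v = 64*sin(u)^2.
Evaluating at (u, v) = (2*pi/3, -3*pi/4): E = 64, F = 0, G = 48.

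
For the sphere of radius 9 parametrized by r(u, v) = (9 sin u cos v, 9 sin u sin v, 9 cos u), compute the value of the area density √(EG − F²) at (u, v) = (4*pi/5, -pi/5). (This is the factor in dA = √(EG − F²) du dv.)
√(EG − F²)|_{(4*pi/5, -pi/5)} = 81*sqrt(10 - 2*sqrt(5))/4

E = 81, F = 0, G = 81*sin(u)^2, so EG − F² = 6561*sin(u)^2. Taking the positive square root: √(EG − F²) = 81*Abs(sin(u)). At (u, v) = (4*pi/5, -pi/5): 81*sqrt(10 - 2*sqrt(5))/4.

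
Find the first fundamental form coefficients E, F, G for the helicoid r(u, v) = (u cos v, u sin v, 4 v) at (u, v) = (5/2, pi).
E = 1;  F = 0;  G = 89/4

Partials: r_u = (cos(v), sin(v), 0), r_v = (-u*sin(v), u*cos(v), 4). As functions of (u, v):
  E = r_u · r_u = 1,
  F = r_u · r_v = 0,
  G = r_v · r_v = u^2 + 16.
Evaluating at (u, v) = (5/2, pi): E = 1, F = 0, G = 89/4.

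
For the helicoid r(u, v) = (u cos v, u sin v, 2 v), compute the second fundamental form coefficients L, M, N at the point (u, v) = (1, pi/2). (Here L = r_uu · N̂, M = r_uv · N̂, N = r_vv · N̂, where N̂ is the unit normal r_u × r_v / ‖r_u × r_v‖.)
L = 0;  M = -2*sqrt(5)/5;  N = 0

Compute the unit normal N̂(u, v) = (2*sin(v)/sqrt(u^2 + 4), -2*cos(v)/sqrt(u^2 + 4), u/sqrt(u^2 + 4)), and the second partials r_uu, r_uv, r_vv. Take dot products:
  L(u, v) = r_uu · N̂ = 0,
  M(u, v) = r_uv · N̂ = -2/sqrt(u^2 + 4),
  N(u, v) = r_vv · N̂ = 0.
Evaluating at (u, v) = (1, pi/2):
  L = 0, M = -2*sqrt(5)/5, N = 0.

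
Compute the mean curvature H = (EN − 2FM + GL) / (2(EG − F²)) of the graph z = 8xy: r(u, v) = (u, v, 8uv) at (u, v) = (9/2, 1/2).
H = -1152*sqrt(1313)/1723969

With E = 64*v^2 + 1, F = 64*u*v, G = 64*u^2 + 1, L = 0, M = 8/sqrt(64*u^2 + 64*v^2 + 1), N = 0, assemble
  H = (EN − 2FM + GL) / (2(EG − F²)) = -512*u*v/(64*u^2 + 64*v^2 + 1)^(3/2).
At (u, v) = (9/2, 1/2): H = -1152*sqrt(1313)/1723969.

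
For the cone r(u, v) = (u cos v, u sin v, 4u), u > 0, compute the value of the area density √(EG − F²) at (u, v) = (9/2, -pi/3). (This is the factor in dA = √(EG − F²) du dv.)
√(EG − F²)|_{(9/2, -pi/3)} = 9*sqrt(17)/2

E = 17, F = 0, G = u^2, so EG − F² = 17*u^2. Taking the positive square root: √(EG − F²) = sqrt(17)*Abs(u). At (u, v) = (9/2, -pi/3): 9*sqrt(17)/2.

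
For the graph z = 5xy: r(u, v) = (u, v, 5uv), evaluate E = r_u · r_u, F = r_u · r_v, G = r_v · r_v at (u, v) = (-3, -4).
E = 401;  F = 300;  G = 226

Partials: r_u = (1, 0, 5*v), r_v = (0, 1, 5*u). As functions of (u, v):
  E = r_u · r_u = 25*v^2 + 1,
  F = r_u · r_v = 25*u*v,
  G = r_v · r_v = 25*u^2 + 1.
Evaluating at (u, v) = (-3, -4): E = 401, F = 300, G = 226.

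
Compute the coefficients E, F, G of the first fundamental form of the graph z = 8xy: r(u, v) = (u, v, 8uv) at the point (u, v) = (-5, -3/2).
E = 145;  F = 480;  G = 1601

Partials: r_u = (1, 0, 8*v), r_v = (0, 1, 8*u). As functions of (u, v):
  E = r_u · r_u = 64*v^2 + 1,
  F = r_u · r_v = 64*u*v,
  G = r_v · r_v = 64*u^2 + 1.
Evaluating at (u, v) = (-5, -3/2): E = 145, F = 480, G = 1601.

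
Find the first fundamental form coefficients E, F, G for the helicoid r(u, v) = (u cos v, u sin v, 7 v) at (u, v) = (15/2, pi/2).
E = 1;  F = 0;  G = 421/4

Partials: r_u = (cos(v), sin(v), 0), r_v = (-u*sin(v), u*cos(v), 7). As functions of (u, v):
  E = r_u · r_u = 1,
  F = r_u · r_v = 0,
  G = r_v · r_v = u^2 + 49.
Evaluating at (u, v) = (15/2, pi/2): E = 1, F = 0, G = 421/4.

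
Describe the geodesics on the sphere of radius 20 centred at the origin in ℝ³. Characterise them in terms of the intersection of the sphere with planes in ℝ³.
Geodesics on the sphere of radius 20 are great circles — circles of radius 20 obtained as the intersection of the sphere with planes through the origin (the centre of the sphere).

A curve α(t) of nonzero constant speed on the sphere of radius 20 is a geodesic iff its acceleration α̈ is everywhere normal to the surface, i.e. parallel to the radial vector α(t). Then d/dt(α × α̇) = α̇ × α̇ + α × α̈ = 0, so α × α̇ is a constant vector n ≠ 0 and α(t) · n = 0 for all t: α lies in the plane through the origin with normal n. The intersection of that plane with the sphere is a circle of radius 20 (a great circle). Conversely, a great circle traversed at constant speed has centripetal acceleration pointing at the origin, hence normal to the sphere, so every great circle is a geodesic.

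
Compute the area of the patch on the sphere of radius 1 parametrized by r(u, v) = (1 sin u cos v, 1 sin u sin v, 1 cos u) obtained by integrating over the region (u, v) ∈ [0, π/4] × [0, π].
Area = pi*(2 - sqrt(2))/2

Area = ∫∫ √(EG − F²) du dv with √(EG − F²) = Abs(sin(u)). Integrating over [0, π/4] × [0, π] gives pi*(2 - sqrt(2))/2.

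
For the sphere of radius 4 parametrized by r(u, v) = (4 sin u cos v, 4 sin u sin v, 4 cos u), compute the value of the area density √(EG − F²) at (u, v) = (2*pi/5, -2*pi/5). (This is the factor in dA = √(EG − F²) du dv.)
√(EG − F²)|_{(2*pi/5, -2*pi/5)} = 4*sqrt(2*sqrt(5) + 10)

E = 16, F = 0, G = 16*sin(u)^2, so EG − F² = 256*sin(u)^2. Taking the positive square root: √(EG − F²) = 16*Abs(sin(u)). At (u, v) = (2*pi/5, -2*pi/5): 4*sqrt(2*sqrt(5) + 10).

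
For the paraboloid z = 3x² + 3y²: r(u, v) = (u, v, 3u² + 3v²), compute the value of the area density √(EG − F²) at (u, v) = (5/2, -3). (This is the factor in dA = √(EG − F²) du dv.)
√(EG − F²)|_{(5/2, -3)} = 5*sqrt(22)

E = 36*u^2 + 1, F = 36*u*v, G = 36*v^2 + 1, so EG − F² = 36*u^2 + 36*v^2 + 1. Taking the positive square root: √(EG − F²) = sqrt(36*u^2 + 36*v^2 + 1). At (u, v) = (5/2, -3): 5*sqrt(22).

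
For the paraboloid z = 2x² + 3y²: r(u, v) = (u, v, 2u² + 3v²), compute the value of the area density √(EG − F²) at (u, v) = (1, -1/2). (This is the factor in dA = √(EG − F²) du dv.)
√(EG − F²)|_{(1, -1/2)} = sqrt(26)

E = 16*u^2 + 1, F = 24*u*v, G = 36*v^2 + 1, so EG − F² = 16*u^2 + 36*v^2 + 1. Taking the positive square root: √(EG − F²) = sqrt(16*u^2 + 36*v^2 + 1). At (u, v) = (1, -1/2): sqrt(26).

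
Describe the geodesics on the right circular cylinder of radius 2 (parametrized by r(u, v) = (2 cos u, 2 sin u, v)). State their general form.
The cylinder is flat (K = 0) and locally isometric to the plane via the development (u, v) ↦ (2 u, v). Geodesics are the pre-images of straight lines: circles (v constant), vertical lines (u constant), and helices (v = c · u + d) for constants c, d.

A right cylinder has E = 2², F = 0, G = 1, so EG − F² = 2², and L = −2, M = N = 0, giving K = (LN − M²)/(EG − F²) = 0 everywhere. A flat surface is locally isometric to the Euclidean plane via the map (u, v) ↦ (2 u, v). Straight lines in the (x̃, ỹ) plane pull back to: (a) horizontal circles (v = const), (b) vertical generators (u = const), and (c) helices (2 u tan θ = v, i.e. v = c · u + d).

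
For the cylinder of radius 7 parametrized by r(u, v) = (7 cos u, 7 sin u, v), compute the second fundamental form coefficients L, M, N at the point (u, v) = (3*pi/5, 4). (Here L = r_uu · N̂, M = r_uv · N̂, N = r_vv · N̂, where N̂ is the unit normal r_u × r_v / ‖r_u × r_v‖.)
L = -7;  M = 0;  N = 0

Compute the unit normal N̂(u, v) = (cos(u), sin(u), 0), and the second partials r_uu, r_uv, r_vv. Take dot products:
  L(u, v) = r_uu · N̂ = -7,
  M(u, v) = r_uv · N̂ = 0,
  N(u, v) = r_vv · N̂ = 0.
Evaluating at (u, v) = (3*pi/5, 4):
  L = -7, M = 0, N = 0.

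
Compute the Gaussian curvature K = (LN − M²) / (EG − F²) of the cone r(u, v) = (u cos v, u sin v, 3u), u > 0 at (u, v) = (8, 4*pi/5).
K = 0

Coefficients of the first fundamental form: E = 10, F = 0, G = u^2.
Coefficients of the second fundamental form: L = 0, M = 0, N = 3*sqrt(10)*u^2/(10*Abs(u)).
Assemble K = (LN − M²)/(EG − F²) = 0. At (u, v) = (8, 4*pi/5): K = 0.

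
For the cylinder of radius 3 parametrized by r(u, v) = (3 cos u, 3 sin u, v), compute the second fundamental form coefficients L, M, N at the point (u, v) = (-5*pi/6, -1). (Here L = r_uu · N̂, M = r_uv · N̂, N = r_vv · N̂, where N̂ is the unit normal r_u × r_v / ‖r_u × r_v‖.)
L = -3;  M = 0;  N = 0

Compute the unit normal N̂(u, v) = (cos(u), sin(u), 0), and the second partials r_uu, r_uv, r_vv. Take dot products:
  L(u, v) = r_uu · N̂ = -3,
  M(u, v) = r_uv · N̂ = 0,
  N(u, v) = r_vv · N̂ = 0.
Evaluating at (u, v) = (-5*pi/6, -1):
  L = -3, M = 0, N = 0.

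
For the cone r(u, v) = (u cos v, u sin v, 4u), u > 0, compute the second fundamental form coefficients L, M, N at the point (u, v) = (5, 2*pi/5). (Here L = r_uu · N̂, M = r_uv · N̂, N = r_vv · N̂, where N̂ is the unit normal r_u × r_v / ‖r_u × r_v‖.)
L = 0;  M = 0;  N = 20*sqrt(17)/17

Compute the unit normal N̂(u, v) = (-4*sqrt(17)*u*cos(v)/(17*Abs(u)), -4*sqrt(17)*u*sin(v)/(17*Abs(u)), sqrt(17)*u/(17*Abs(u))), and the second partials r_uu, r_uv, r_vv. Take dot products:
  L(u, v) = r_uu · N̂ = 0,
  M(u, v) = r_uv · N̂ = 0,
  N(u, v) = r_vv · N̂ = 4*sqrt(17)*u^2/(17*Abs(u)).
Evaluating at (u, v) = (5, 2*pi/5):
  L = 0, M = 0, N = 20*sqrt(17)/17.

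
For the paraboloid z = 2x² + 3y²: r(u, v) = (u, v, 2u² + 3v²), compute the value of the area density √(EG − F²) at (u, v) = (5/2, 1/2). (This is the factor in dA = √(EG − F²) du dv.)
√(EG − F²)|_{(5/2, 1/2)} = sqrt(110)

E = 16*u^2 + 1, F = 24*u*v, G = 36*v^2 + 1, so EG − F² = 16*u^2 + 36*v^2 + 1. Taking the positive square root: √(EG − F²) = sqrt(16*u^2 + 36*v^2 + 1). At (u, v) = (5/2, 1/2): sqrt(110).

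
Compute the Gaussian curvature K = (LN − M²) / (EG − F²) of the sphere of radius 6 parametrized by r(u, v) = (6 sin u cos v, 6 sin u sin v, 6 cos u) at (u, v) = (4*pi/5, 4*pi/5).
K = 1/36

Coefficients of the first fundamental form: E = 36, F = 0, G = 36*sin(u)^2.
Coefficients of the second fundamental form: L = -6*sin(u)/Abs(sin(u)), M = 0, N = -6*sin(u)^3/Abs(sin(u)).
Assemble K = (LN − M²)/(EG − F²) = 1/36. At (u, v) = (4*pi/5, 4*pi/5): K = 1/36.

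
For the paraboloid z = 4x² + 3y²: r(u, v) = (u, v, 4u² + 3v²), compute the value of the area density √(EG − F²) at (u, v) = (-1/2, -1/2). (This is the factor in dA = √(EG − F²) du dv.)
√(EG − F²)|_{(-1/2, -1/2)} = sqrt(26)

E = 64*u^2 + 1, F = 48*u*v, G = 36*v^2 + 1, so EG − F² = 64*u^2 + 36*v^2 + 1. Taking the positive square root: √(EG − F²) = sqrt(64*u^2 + 36*v^2 + 1). At (u, v) = (-1/2, -1/2): sqrt(26).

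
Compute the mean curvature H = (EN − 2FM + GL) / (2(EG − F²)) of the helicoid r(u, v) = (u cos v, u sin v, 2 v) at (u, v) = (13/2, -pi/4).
H = 0

With E = 1, F = 0, G = u^2 + 4, L = 0, M = -2/sqrt(u^2 + 4), N = 0, assemble
  H = (EN − 2FM + GL) / (2(EG − F²)) = 0.
At (u, v) = (13/2, -pi/4): H = 0.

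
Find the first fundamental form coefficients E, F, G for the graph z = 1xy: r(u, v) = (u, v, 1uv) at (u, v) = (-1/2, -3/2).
E = 13/4;  F = 3/4;  G = 5/4

Partials: r_u = (1, 0, v), r_v = (0, 1, u). As functions of (u, v):
  E = r_u · r_u = v^2 + 1,
  F = r_u · r_v = u*v,
  G = r_v · r_v = u^2 + 1.
Evaluating at (u, v) = (-1/2, -3/2): E = 13/4, F = 3/4, G = 5/4.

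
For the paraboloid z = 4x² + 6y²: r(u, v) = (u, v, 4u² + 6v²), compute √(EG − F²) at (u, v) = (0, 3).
√(EG − F²)|_{(0, 3)} = sqrt(1297)

E = 64*u^2 + 1, F = 96*u*v, G = 144*v^2 + 1; EG − F² = 64*u^2 + 144*v^2 + 1; √(EG − F²) = sqrt(64*u^2 + 144*v^2 + 1). At the given point: sqrt(1297).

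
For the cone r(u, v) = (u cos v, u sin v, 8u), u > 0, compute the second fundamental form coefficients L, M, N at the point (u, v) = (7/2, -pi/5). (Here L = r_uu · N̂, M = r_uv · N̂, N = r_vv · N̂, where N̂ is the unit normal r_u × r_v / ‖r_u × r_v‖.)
L = 0;  M = 0;  N = 28*sqrt(65)/65

Compute the unit normal N̂(u, v) = (-8*sqrt(65)*u*cos(v)/(65*Abs(u)), -8*sqrt(65)*u*sin(v)/(65*Abs(u)), sqrt(65)*u/(65*Abs(u))), and the second partials r_uu, r_uv, r_vv. Take dot products:
  L(u, v) = r_uu · N̂ = 0,
  M(u, v) = r_uv · N̂ = 0,
  N(u, v) = r_vv · N̂ = 8*sqrt(65)*u^2/(65*Abs(u)).
Evaluating at (u, v) = (7/2, -pi/5):
  L = 0, M = 0, N = 28*sqrt(65)/65.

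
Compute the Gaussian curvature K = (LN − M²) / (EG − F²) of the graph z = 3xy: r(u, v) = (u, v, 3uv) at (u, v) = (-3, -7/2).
K = -144/591361

Coefficients of the first fundamental form: E = 9*v^2 + 1, F = 9*u*v, G = 9*u^2 + 1.
Coefficients of the second fundamental form: L = 0, M = 3/sqrt(9*u^2 + 9*v^2 + 1), N = 0.
Assemble K = (LN − M²)/(EG − F²) = -9/(81*u^4 + 162*u^2*v^2 + 18*u^2 + 81*v^4 + 18*v^2 + 1). At (u, v) = (-3, -7/2): K = -144/591361.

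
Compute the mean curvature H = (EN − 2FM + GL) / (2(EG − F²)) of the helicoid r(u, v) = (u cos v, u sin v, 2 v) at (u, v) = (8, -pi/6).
H = 0

With E = 1, F = 0, G = u^2 + 4, L = 0, M = -2/sqrt(u^2 + 4), N = 0, assemble
  H = (EN − 2FM + GL) / (2(EG − F²)) = 0.
At (u, v) = (8, -pi/6): H = 0.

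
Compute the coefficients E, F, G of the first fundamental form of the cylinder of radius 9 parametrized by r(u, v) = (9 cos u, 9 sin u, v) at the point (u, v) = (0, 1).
E = 81;  F = 0;  G = 1

Partials: r_u = (-9*sin(u), 9*cos(u), 0), r_v = (0, 0, 1). As functions of (u, v):
  E = r_u · r_u = 81,
  F = r_u · r_v = 0,
  G = r_v · r_v = 1.
Evaluating at (u, v) = (0, 1): E = 81, F = 0, G = 1.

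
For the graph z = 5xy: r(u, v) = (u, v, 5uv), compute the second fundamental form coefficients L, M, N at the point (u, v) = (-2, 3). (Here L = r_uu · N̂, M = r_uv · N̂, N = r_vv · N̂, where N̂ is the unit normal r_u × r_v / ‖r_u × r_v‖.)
L = 0;  M = 5*sqrt(326)/326;  N = 0

Compute the unit normal N̂(u, v) = (-5*v/sqrt(25*u^2 + 25*v^2 + 1), -5*u/sqrt(25*u^2 + 25*v^2 + 1), 1/sqrt(25*u^2 + 25*v^2 + 1)), and the second partials r_uu, r_uv, r_vv. Take dot products:
  L(u, v) = r_uu · N̂ = 0,
  M(u, v) = r_uv · N̂ = 5/sqrt(25*u^2 + 25*v^2 + 1),
  N(u, v) = r_vv · N̂ = 0.
Evaluating at (u, v) = (-2, 3):
  L = 0, M = 5*sqrt(326)/326, N = 0.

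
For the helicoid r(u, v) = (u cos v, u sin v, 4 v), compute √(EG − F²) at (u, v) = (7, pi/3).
√(EG − F²)|_{(7, pi/3)} = sqrt(65)

E = 1, F = 0, G = u^2 + 16; EG − F² = u^2 + 16; √(EG − F²) = sqrt(u^2 + 16). At the given point: sqrt(65).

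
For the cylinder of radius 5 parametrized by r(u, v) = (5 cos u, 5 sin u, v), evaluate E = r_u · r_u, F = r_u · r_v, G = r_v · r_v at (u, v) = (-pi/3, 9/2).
E = 25;  F = 0;  G = 1

Partials: r_u = (-5*sin(u), 5*cos(u), 0), r_v = (0, 0, 1). As functions of (u, v):
  E = r_u · r_u = 25,
  F = r_u · r_v = 0,
  G = r_v · r_v = 1.
Evaluating at (u, v) = (-pi/3, 9/2): E = 25, F = 0, G = 1.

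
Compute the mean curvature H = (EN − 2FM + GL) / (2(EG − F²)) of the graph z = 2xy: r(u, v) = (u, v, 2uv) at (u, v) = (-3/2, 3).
H = 9*sqrt(46)/529

With E = 4*v^2 + 1, F = 4*u*v, G = 4*u^2 + 1, L = 0, M = 2/sqrt(4*u^2 + 4*v^2 + 1), N = 0, assemble
  H = (EN − 2FM + GL) / (2(EG − F²)) = -8*u*v/(4*u^2 + 4*v^2 + 1)^(3/2).
At (u, v) = (-3/2, 3): H = 9*sqrt(46)/529.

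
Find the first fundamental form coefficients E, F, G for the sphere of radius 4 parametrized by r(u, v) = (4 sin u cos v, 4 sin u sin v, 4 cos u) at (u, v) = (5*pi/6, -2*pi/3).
E = 16;  F = 0;  G = 4

Partials: r_u = (4*cos(u)*cos(v), 4*sin(v)*cos(u), -4*sin(u)), r_v = (-4*sin(u)*sin(v), 4*sin(u)*cos(v), 0). As functions of (u, v):
  E = r_u · r_u = 16,
  F = r_u · r_v = 0,
  G = r_v · r_v = 16*sin(u)^2.
Evaluating at (u, v) = (5*pi/6, -2*pi/3): E = 16, F = 0, G = 4.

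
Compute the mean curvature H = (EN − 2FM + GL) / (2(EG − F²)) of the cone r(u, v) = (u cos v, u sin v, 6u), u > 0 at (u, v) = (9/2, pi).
H = 2*sqrt(37)/111

With E = 37, F = 0, G = u^2, L = 0, M = 0, N = 6*sqrt(37)*u^2/(37*Abs(u)), assemble
  H = (EN − 2FM + GL) / (2(EG − F²)) = 3*sqrt(37)/(37*Abs(u)).
At (u, v) = (9/2, pi): H = 2*sqrt(37)/111.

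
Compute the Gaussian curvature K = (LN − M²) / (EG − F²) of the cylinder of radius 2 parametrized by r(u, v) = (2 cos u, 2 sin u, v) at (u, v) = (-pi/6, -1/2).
K = 0

Coefficients of the first fundamental form: E = 4, F = 0, G = 1.
Coefficients of the second fundamental form: L = -2, M = 0, N = 0.
Assemble K = (LN − M²)/(EG − F²) = 0. At (u, v) = (-pi/6, -1/2): K = 0.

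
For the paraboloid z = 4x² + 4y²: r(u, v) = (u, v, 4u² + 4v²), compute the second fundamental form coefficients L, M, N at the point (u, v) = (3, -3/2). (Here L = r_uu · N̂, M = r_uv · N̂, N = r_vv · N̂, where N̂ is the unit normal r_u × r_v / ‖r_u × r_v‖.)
L = 8*sqrt(721)/721;  M = 0;  N = 8*sqrt(721)/721

Compute the unit normal N̂(u, v) = (-8*u/sqrt(64*u^2 + 64*v^2 + 1), -8*v/sqrt(64*u^2 + 64*v^2 + 1), 1/sqrt(64*u^2 + 64*v^2 + 1)), and the second partials r_uu, r_uv, r_vv. Take dot products:
  L(u, v) = r_uu · N̂ = 8/sqrt(64*u^2 + 64*v^2 + 1),
  M(u, v) = r_uv · N̂ = 0,
  N(u, v) = r_vv · N̂ = 8/sqrt(64*u^2 + 64*v^2 + 1).
Evaluating at (u, v) = (3, -3/2):
  L = 8*sqrt(721)/721, M = 0, N = 8*sqrt(721)/721.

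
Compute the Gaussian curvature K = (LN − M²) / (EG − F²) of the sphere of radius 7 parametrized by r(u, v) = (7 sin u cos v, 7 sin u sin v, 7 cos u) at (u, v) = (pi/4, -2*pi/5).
K = 1/49

Coefficients of the first fundamental form: E = 49, F = 0, G = 49*sin(u)^2.
Coefficients of the second fundamental form: L = -7*sin(u)/Abs(sin(u)), M = 0, N = -7*sin(u)^3/Abs(sin(u)).
Assemble K = (LN − M²)/(EG − F²) = 1/49. At (u, v) = (pi/4, -2*pi/5): K = 1/49.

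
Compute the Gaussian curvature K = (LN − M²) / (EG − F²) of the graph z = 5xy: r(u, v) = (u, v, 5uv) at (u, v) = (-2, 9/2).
K = -400/5900041

Coefficients of the first fundamental form: E = 25*v^2 + 1, F = 25*u*v, G = 25*u^2 + 1.
Coefficients of the second fundamental form: L = 0, M = 5/sqrt(25*u^2 + 25*v^2 + 1), N = 0.
Assemble K = (LN − M²)/(EG − F²) = -25/(625*u^4 + 1250*u^2*v^2 + 50*u^2 + 625*v^4 + 50*v^2 + 1). At (u, v) = (-2, 9/2): K = -400/5900041.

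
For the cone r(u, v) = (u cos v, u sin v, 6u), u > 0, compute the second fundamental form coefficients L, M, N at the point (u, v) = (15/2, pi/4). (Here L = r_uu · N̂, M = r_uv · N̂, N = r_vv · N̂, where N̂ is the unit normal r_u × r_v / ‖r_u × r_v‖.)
L = 0;  M = 0;  N = 45*sqrt(37)/37

Compute the unit normal N̂(u, v) = (-6*sqrt(37)*u*cos(v)/(37*Abs(u)), -6*sqrt(37)*u*sin(v)/(37*Abs(u)), sqrt(37)*u/(37*Abs(u))), and the second partials r_uu, r_uv, r_vv. Take dot products:
  L(u, v) = r_uu · N̂ = 0,
  M(u, v) = r_uv · N̂ = 0,
  N(u, v) = r_vv · N̂ = 6*sqrt(37)*u^2/(37*Abs(u)).
Evaluating at (u, v) = (15/2, pi/4):
  L = 0, M = 0, N = 45*sqrt(37)/37.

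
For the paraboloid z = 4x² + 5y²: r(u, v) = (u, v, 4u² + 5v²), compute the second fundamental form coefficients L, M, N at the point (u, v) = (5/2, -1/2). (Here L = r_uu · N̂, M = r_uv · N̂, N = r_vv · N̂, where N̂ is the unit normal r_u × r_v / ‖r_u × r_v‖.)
L = 4*sqrt(426)/213;  M = 0;  N = 5*sqrt(426)/213

Compute the unit normal N̂(u, v) = (-8*u/sqrt(64*u^2 + 100*v^2 + 1), -10*v/sqrt(64*u^2 + 100*v^2 + 1), 1/sqrt(64*u^2 + 100*v^2 + 1)), and the second partials r_uu, r_uv, r_vv. Take dot products:
  L(u, v) = r_uu · N̂ = 8/sqrt(64*u^2 + 100*v^2 + 1),
  M(u, v) = r_uv · N̂ = 0,
  N(u, v) = r_vv · N̂ = 10/sqrt(64*u^2 + 100*v^2 + 1).
Evaluating at (u, v) = (5/2, -1/2):
  L = 4*sqrt(426)/213, M = 0, N = 5*sqrt(426)/213.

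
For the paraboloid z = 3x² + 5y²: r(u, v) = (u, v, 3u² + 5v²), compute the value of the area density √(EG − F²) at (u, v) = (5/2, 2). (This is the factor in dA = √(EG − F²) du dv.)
√(EG − F²)|_{(5/2, 2)} = sqrt(626)

E = 36*u^2 + 1, F = 60*u*v, G = 100*v^2 + 1, so EG − F² = 36*u^2 + 100*v^2 + 1. Taking the positive square root: √(EG − F²) = sqrt(36*u^2 + 100*v^2 + 1). At (u, v) = (5/2, 2): sqrt(626).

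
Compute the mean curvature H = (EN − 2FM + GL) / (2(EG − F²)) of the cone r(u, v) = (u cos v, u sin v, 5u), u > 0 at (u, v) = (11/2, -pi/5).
H = 5*sqrt(26)/286

With E = 26, F = 0, G = u^2, L = 0, M = 0, N = 5*sqrt(26)*u^2/(26*Abs(u)), assemble
  H = (EN − 2FM + GL) / (2(EG − F²)) = 5*sqrt(26)/(52*Abs(u)).
At (u, v) = (11/2, -pi/5): H = 5*sqrt(26)/286.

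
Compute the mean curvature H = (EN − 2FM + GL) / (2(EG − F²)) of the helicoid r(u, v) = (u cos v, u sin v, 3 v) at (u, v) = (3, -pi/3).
H = 0

With E = 1, F = 0, G = u^2 + 9, L = 0, M = -3/sqrt(u^2 + 9), N = 0, assemble
  H = (EN − 2FM + GL) / (2(EG − F²)) = 0.
At (u, v) = (3, -pi/3): H = 0.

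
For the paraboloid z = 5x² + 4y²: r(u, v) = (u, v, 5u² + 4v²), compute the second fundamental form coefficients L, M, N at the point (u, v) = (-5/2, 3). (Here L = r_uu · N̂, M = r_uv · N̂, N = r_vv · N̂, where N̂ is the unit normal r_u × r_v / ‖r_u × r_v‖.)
L = 5*sqrt(1202)/601;  M = 0;  N = 4*sqrt(1202)/601

Compute the unit normal N̂(u, v) = (-10*u/sqrt(100*u^2 + 64*v^2 + 1), -8*v/sqrt(100*u^2 + 64*v^2 + 1), 1/sqrt(100*u^2 + 64*v^2 + 1)), and the second partials r_uu, r_uv, r_vv. Take dot products:
  L(u, v) = r_uu · N̂ = 10/sqrt(100*u^2 + 64*v^2 + 1),
  M(u, v) = r_uv · N̂ = 0,
  N(u, v) = r_vv · N̂ = 8/sqrt(100*u^2 + 64*v^2 + 1).
Evaluating at (u, v) = (-5/2, 3):
  L = 5*sqrt(1202)/601, M = 0, N = 4*sqrt(1202)/601.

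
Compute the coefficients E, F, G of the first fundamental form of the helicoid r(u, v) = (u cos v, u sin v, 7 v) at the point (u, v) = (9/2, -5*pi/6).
E = 1;  F = 0;  G = 277/4

Partials: r_u = (cos(v), sin(v), 0), r_v = (-u*sin(v), u*cos(v), 7). As functions of (u, v):
  E = r_u · r_u = 1,
  F = r_u · r_v = 0,
  G = r_v · r_v = u^2 + 49.
Evaluating at (u, v) = (9/2, -5*pi/6): E = 1, F = 0, G = 277/4.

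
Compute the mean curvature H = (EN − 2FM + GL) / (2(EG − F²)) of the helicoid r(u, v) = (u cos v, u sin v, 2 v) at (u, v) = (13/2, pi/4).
H = 0

With E = 1, F = 0, G = u^2 + 4, L = 0, M = -2/sqrt(u^2 + 4), N = 0, assemble
  H = (EN − 2FM + GL) / (2(EG − F²)) = 0.
At (u, v) = (13/2, pi/4): H = 0.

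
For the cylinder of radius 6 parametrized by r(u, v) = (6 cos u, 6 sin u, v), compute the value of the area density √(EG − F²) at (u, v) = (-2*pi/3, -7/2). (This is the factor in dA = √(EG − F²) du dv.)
√(EG − F²)|_{(-2*pi/3, -7/2)} = 6

E = 36, F = 0, G = 1, so EG − F² = 36. Taking the positive square root: √(EG − F²) = 6. At (u, v) = (-2*pi/3, -7/2): 6.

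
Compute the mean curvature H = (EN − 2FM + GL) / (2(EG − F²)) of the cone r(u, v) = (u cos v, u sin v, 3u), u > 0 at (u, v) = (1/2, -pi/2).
H = 3*sqrt(10)/10

With E = 10, F = 0, G = u^2, L = 0, M = 0, N = 3*sqrt(10)*u^2/(10*Abs(u)), assemble
  H = (EN − 2FM + GL) / (2(EG − F²)) = 3*sqrt(10)/(20*Abs(u)).
At (u, v) = (1/2, -pi/2): H = 3*sqrt(10)/10.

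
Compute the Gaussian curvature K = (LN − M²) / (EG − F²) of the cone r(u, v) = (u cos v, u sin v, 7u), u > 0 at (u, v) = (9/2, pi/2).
K = 0

Coefficients of the first fundamental form: E = 50, F = 0, G = u^2.
Coefficients of the second fundamental form: L = 0, M = 0, N = 7*sqrt(2)*u^2/(10*Abs(u)).
Assemble K = (LN − M²)/(EG − F²) = 0. At (u, v) = (9/2, pi/2): K = 0.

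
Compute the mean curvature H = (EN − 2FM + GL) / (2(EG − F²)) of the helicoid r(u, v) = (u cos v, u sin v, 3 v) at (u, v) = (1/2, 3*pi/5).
H = 0

With E = 1, F = 0, G = u^2 + 9, L = 0, M = -3/sqrt(u^2 + 9), N = 0, assemble
  H = (EN − 2FM + GL) / (2(EG − F²)) = 0.
At (u, v) = (1/2, 3*pi/5): H = 0.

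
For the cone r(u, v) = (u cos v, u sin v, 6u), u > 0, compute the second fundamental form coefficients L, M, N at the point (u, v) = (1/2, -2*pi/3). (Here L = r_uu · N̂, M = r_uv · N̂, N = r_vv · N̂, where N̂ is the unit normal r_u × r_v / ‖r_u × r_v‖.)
L = 0;  M = 0;  N = 3*sqrt(37)/37

Compute the unit normal N̂(u, v) = (-6*sqrt(37)*u*cos(v)/(37*Abs(u)), -6*sqrt(37)*u*sin(v)/(37*Abs(u)), sqrt(37)*u/(37*Abs(u))), and the second partials r_uu, r_uv, r_vv. Take dot products:
  L(u, v) = r_uu · N̂ = 0,
  M(u, v) = r_uv · N̂ = 0,
  N(u, v) = r_vv · N̂ = 6*sqrt(37)*u^2/(37*Abs(u)).
Evaluating at (u, v) = (1/2, -2*pi/3):
  L = 0, M = 0, N = 3*sqrt(37)/37.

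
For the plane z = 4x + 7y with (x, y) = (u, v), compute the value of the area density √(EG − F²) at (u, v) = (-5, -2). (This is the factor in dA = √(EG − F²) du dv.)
√(EG − F²)|_{(-5, -2)} = sqrt(66)

E = 17, F = 28, G = 50, so EG − F² = 66. Taking the positive square root: √(EG − F²) = sqrt(66). At (u, v) = (-5, -2): sqrt(66).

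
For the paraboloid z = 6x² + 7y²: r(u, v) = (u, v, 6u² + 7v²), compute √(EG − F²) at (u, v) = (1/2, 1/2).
√(EG − F²)|_{(1/2, 1/2)} = sqrt(86)

E = 144*u^2 + 1, F = 168*u*v, G = 196*v^2 + 1; EG − F² = 144*u^2 + 196*v^2 + 1; √(EG − F²) = sqrt(144*u^2 + 196*v^2 + 1). At the given point: sqrt(86).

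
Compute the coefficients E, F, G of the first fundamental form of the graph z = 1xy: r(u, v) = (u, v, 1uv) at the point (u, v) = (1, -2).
E = 5;  F = -2;  G = 2

Partials: r_u = (1, 0, v), r_v = (0, 1, u). As functions of (u, v):
  E = r_u · r_u = v^2 + 1,
  F = r_u · r_v = u*v,
  G = r_v · r_v = u^2 + 1.
Evaluating at (u, v) = (1, -2): E = 5, F = -2, G = 2.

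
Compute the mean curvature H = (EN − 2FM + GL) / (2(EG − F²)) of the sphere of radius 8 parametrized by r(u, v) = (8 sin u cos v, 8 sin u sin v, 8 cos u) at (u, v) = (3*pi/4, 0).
H = -1/8

With E = 64, F = 0, G = 64*sin(u)^2, L = -8*sin(u)/Abs(sin(u)), M = 0, N = -8*sin(u)^3/Abs(sin(u)), assemble
  H = (EN − 2FM + GL) / (2(EG − F²)) = -sin(u)/(8*Abs(sin(u))).
At (u, v) = (3*pi/4, 0): H = -1/8.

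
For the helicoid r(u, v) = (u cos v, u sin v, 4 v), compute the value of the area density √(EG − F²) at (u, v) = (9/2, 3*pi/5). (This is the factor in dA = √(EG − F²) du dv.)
√(EG − F²)|_{(9/2, 3*pi/5)} = sqrt(145)/2

E = 1, F = 0, G = u^2 + 16, so EG − F² = u^2 + 16. Taking the positive square root: √(EG − F²) = sqrt(u^2 + 16). At (u, v) = (9/2, 3*pi/5): sqrt(145)/2.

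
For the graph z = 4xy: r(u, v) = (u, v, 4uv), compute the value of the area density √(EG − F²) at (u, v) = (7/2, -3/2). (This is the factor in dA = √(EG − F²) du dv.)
√(EG − F²)|_{(7/2, -3/2)} = sqrt(233)

E = 16*v^2 + 1, F = 16*u*v, G = 16*u^2 + 1, so EG − F² = 16*u^2 + 16*v^2 + 1. Taking the positive square root: √(EG − F²) = sqrt(16*u^2 + 16*v^2 + 1). At (u, v) = (7/2, -3/2): sqrt(233).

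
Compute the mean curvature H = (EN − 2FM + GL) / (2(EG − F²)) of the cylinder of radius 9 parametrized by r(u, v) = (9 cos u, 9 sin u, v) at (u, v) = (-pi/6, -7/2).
H = -1/18

With E = 81, F = 0, G = 1, L = -9, M = 0, N = 0, assemble
  H = (EN − 2FM + GL) / (2(EG − F²)) = -1/18.
At (u, v) = (-pi/6, -7/2): H = -1/18.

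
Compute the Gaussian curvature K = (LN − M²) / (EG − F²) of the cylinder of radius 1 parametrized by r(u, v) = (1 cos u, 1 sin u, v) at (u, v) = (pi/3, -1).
K = 0

Coefficients of the first fundamental form: E = 1, F = 0, G = 1.
Coefficients of the second fundamental form: L = -1, M = 0, N = 0.
Assemble K = (LN − M²)/(EG − F²) = 0. At (u, v) = (pi/3, -1): K = 0.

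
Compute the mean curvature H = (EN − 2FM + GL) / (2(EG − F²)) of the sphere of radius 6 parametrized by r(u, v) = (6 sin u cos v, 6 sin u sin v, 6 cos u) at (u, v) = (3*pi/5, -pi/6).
H = -1/6

With E = 36, F = 0, G = 36*sin(u)^2, L = -6*sin(u)/Abs(sin(u)), M = 0, N = -6*sin(u)^3/Abs(sin(u)), assemble
  H = (EN − 2FM + GL) / (2(EG − F²)) = -sin(u)/(6*Abs(sin(u))).
At (u, v) = (3*pi/5, -pi/6): H = -1/6.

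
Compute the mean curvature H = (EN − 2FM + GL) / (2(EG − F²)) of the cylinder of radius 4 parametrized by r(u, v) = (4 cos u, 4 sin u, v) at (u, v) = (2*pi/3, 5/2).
H = -1/8

With E = 16, F = 0, G = 1, L = -4, M = 0, N = 0, assemble
  H = (EN − 2FM + GL) / (2(EG − F²)) = -1/8.
At (u, v) = (2*pi/3, 5/2): H = -1/8.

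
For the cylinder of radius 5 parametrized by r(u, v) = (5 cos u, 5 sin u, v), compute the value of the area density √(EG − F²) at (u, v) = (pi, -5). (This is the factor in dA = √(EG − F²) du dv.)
√(EG − F²)|_{(pi, -5)} = 5

E = 25, F = 0, G = 1, so EG − F² = 25. Taking the positive square root: √(EG − F²) = 5. At (u, v) = (pi, -5): 5.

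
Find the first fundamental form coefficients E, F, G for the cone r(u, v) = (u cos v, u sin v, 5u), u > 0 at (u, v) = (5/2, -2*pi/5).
E = 26;  F = 0;  G = 25/4

Partials: r_u = (cos(v), sin(v), 5), r_v = (-u*sin(v), u*cos(v), 0). As functions of (u, v):
  E = r_u · r_u = 26,
  F = r_u · r_v = 0,
  G = r_v · r_v = u^2.
Evaluating at (u, v) = (5/2, -2*pi/5): E = 26, F = 0, G = 25/4.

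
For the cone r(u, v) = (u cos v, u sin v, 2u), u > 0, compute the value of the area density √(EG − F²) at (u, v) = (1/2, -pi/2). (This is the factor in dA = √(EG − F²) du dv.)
√(EG − F²)|_{(1/2, -pi/2)} = sqrt(5)/2

E = 5, F = 0, G = u^2, so EG − F² = 5*u^2. Taking the positive square root: √(EG − F²) = sqrt(5)*Abs(u). At (u, v) = (1/2, -pi/2): sqrt(5)/2.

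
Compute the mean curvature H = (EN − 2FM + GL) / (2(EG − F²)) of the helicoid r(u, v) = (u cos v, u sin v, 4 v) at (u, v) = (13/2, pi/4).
H = 0

With E = 1, F = 0, G = u^2 + 16, L = 0, M = -4/sqrt(u^2 + 16), N = 0, assemble
  H = (EN − 2FM + GL) / (2(EG − F²)) = 0.
At (u, v) = (13/2, pi/4): H = 0.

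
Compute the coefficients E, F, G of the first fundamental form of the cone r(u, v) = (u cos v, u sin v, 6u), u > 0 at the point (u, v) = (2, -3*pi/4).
E = 37;  F = 0;  G = 4

Partials: r_u = (cos(v), sin(v), 6), r_v = (-u*sin(v), u*cos(v), 0). As functions of (u, v):
  E = r_u · r_u = 37,
  F = r_u · r_v = 0,
  G = r_v · r_v = u^2.
Evaluating at (u, v) = (2, -3*pi/4): E = 37, F = 0, G = 4.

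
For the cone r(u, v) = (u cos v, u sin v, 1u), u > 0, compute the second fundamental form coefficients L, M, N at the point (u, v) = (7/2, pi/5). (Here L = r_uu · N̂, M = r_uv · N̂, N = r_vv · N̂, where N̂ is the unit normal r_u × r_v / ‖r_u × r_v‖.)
L = 0;  M = 0;  N = 7*sqrt(2)/4

Compute the unit normal N̂(u, v) = (-sqrt(2)*u*cos(v)/(2*Abs(u)), -sqrt(2)*u*sin(v)/(2*Abs(u)), sqrt(2)*u/(2*Abs(u))), and the second partials r_uu, r_uv, r_vv. Take dot products:
  L(u, v) = r_uu · N̂ = 0,
  M(u, v) = r_uv · N̂ = 0,
  N(u, v) = r_vv · N̂ = sqrt(2)*u^2/(2*Abs(u)).
Evaluating at (u, v) = (7/2, pi/5):
  L = 0, M = 0, N = 7*sqrt(2)/4.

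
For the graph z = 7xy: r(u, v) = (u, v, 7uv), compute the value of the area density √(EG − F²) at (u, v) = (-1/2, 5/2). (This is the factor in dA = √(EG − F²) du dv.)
√(EG − F²)|_{(-1/2, 5/2)} = 3*sqrt(142)/2

E = 49*v^2 + 1, F = 49*u*v, G = 49*u^2 + 1, so EG − F² = 49*u^2 + 49*v^2 + 1. Taking the positive square root: √(EG − F²) = sqrt(49*u^2 + 49*v^2 + 1). At (u, v) = (-1/2, 5/2): 3*sqrt(142)/2.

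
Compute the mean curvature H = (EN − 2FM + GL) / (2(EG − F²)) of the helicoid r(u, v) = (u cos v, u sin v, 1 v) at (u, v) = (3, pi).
H = 0

With E = 1, F = 0, G = u^2 + 1, L = 0, M = -1/sqrt(u^2 + 1), N = 0, assemble
  H = (EN − 2FM + GL) / (2(EG − F²)) = 0.
At (u, v) = (3, pi): H = 0.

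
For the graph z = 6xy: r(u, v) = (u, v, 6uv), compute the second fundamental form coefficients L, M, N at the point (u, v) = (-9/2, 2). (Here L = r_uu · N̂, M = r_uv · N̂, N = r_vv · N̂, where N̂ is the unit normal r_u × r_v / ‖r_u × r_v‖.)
L = 0;  M = 3*sqrt(874)/437;  N = 0

Compute the unit normal N̂(u, v) = (-6*v/sqrt(36*u^2 + 36*v^2 + 1), -6*u/sqrt(36*u^2 + 36*v^2 + 1), 1/sqrt(36*u^2 + 36*v^2 + 1)), and the second partials r_uu, r_uv, r_vv. Take dot products:
  L(u, v) = r_uu · N̂ = 0,
  M(u, v) = r_uv · N̂ = 6/sqrt(36*u^2 + 36*v^2 + 1),
  N(u, v) = r_vv · N̂ = 0.
Evaluating at (u, v) = (-9/2, 2):
  L = 0, M = 3*sqrt(874)/437, N = 0.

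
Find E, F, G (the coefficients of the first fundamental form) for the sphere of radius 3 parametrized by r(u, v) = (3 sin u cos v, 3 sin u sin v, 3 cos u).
E = 9;  F = 0;  G = 9*sin(u)^2

Compute partials: r_u = (3*cos(u)*cos(v), 3*sin(v)*cos(u), -3*sin(u)), r_v = (-3*sin(u)*sin(v), 3*sin(u)*cos(v), 0). Then
  E = r_u · r_u = 9,
  F = r_u · r_v = 0,
  G = r_v · r_v = 9*sin(u)^2.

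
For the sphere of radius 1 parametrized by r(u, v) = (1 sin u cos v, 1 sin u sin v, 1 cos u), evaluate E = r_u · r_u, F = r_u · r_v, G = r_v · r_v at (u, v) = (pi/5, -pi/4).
E = 1;  F = 0;  G = 5/8 - sqrt(5)/8

Partials: r_u = (cos(u)*cos(v), sin(v)*cos(u), -sin(u)), r_v = (-sin(u)*sin(v), sin(u)*cos(v), 0). As functions of (u, v):
  E = r_u · r_u = 1,
  F = r_u · r_v = 0,
  G = r_v · r_v = sin(u)^2.
Evaluating at (u, v) = (pi/5, -pi/4): E = 1, F = 0, G = 5/8 - sqrt(5)/8.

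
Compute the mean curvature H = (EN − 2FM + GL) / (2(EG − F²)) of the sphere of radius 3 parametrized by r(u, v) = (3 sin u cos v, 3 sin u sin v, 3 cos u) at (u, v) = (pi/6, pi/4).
H = -1/3

With E = 9, F = 0, G = 9*sin(u)^2, L = -3*sin(u)/Abs(sin(u)), M = 0, N = -3*sin(u)^3/Abs(sin(u)), assemble
  H = (EN − 2FM + GL) / (2(EG − F²)) = -sin(u)/(3*Abs(sin(u))).
At (u, v) = (pi/6, pi/4): H = -1/3.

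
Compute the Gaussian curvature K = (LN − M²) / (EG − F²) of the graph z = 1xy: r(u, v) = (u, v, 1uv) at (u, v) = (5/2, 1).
K = -16/1089

Coefficients of the first fundamental form: E = v^2 + 1, F = u*v, G = u^2 + 1.
Coefficients of the second fundamental form: L = 0, M = 1/sqrt(u^2 + v^2 + 1), N = 0.
Assemble K = (LN − M²)/(EG − F²) = 1/((u^2*v^2 - (u^2 + 1)*(v^2 + 1))*(u^2 + v^2 + 1)). At (u, v) = (5/2, 1): K = -16/1089.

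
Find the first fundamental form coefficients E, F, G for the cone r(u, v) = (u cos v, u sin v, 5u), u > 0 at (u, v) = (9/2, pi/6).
E = 26;  F = 0;  G = 81/4

Partials: r_u = (cos(v), sin(v), 5), r_v = (-u*sin(v), u*cos(v), 0). As functions of (u, v):
  E = r_u · r_u = 26,
  F = r_u · r_v = 0,
  G = r_v · r_v = u^2.
Evaluating at (u, v) = (9/2, pi/6): E = 26, F = 0, G = 81/4.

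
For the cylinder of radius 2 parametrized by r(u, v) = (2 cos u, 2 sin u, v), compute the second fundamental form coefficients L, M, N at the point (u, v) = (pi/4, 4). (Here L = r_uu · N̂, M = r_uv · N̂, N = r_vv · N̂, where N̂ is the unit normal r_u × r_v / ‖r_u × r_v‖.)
L = -2;  M = 0;  N = 0

Compute the unit normal N̂(u, v) = (cos(u), sin(u), 0), and the second partials r_uu, r_uv, r_vv. Take dot products:
  L(u, v) = r_uu · N̂ = -2,
  M(u, v) = r_uv · N̂ = 0,
  N(u, v) = r_vv · N̂ = 0.
Evaluating at (u, v) = (pi/4, 4):
  L = -2, M = 0, N = 0.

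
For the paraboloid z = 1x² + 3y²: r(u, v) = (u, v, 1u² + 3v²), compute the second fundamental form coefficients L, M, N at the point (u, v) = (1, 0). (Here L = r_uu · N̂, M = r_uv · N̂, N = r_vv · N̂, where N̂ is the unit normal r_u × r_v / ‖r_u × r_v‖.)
L = 2*sqrt(5)/5;  M = 0;  N = 6*sqrt(5)/5

Compute the unit normal N̂(u, v) = (-2*u/sqrt(4*u^2 + 36*v^2 + 1), -6*v/sqrt(4*u^2 + 36*v^2 + 1), 1/sqrt(4*u^2 + 36*v^2 + 1)), and the second partials r_uu, r_uv, r_vv. Take dot products:
  L(u, v) = r_uu · N̂ = 2/sqrt(4*u^2 + 36*v^2 + 1),
  M(u, v) = r_uv · N̂ = 0,
  N(u, v) = r_vv · N̂ = 6/sqrt(4*u^2 + 36*v^2 + 1).
Evaluating at (u, v) = (1, 0):
  L = 2*sqrt(5)/5, M = 0, N = 6*sqrt(5)/5.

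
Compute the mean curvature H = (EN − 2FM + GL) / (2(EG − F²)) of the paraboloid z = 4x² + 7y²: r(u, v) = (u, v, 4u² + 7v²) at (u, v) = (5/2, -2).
H = 5947*sqrt(1185)/1404225

With E = 64*u^2 + 1, F = 112*u*v, G = 196*v^2 + 1, L = 8/sqrt(64*u^2 + 196*v^2 + 1), M = 0, N = 14/sqrt(64*u^2 + 196*v^2 + 1), assemble
  H = (EN − 2FM + GL) / (2(EG − F²)) = (448*u^2 + 784*v^2 + 11)/(64*u^2 + 196*v^2 + 1)^(3/2).
At (u, v) = (5/2, -2): H = 5947*sqrt(1185)/1404225.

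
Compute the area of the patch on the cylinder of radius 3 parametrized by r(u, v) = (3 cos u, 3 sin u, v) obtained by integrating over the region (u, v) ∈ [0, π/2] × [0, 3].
Area = 9*pi/2

Area = ∫∫ √(EG − F²) du dv with √(EG − F²) = 3. Integrating over [0, π/2] × [0, 3] gives 9*pi/2.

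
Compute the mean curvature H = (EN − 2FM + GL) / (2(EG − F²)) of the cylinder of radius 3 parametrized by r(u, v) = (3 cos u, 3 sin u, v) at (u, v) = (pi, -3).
H = -1/6

With E = 9, F = 0, G = 1, L = -3, M = 0, N = 0, assemble
  H = (EN − 2FM + GL) / (2(EG − F²)) = -1/6.
At (u, v) = (pi, -3): H = -1/6.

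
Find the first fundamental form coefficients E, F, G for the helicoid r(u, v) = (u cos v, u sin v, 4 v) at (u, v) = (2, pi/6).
E = 1;  F = 0;  G = 20

Partials: r_u = (cos(v), sin(v), 0), r_v = (-u*sin(v), u*cos(v), 4). As functions of (u, v):
  E = r_u · r_u = 1,
  F = r_u · r_v = 0,
  G = r_v · r_v = u^2 + 16.
Evaluating at (u, v) = (2, pi/6): E = 1, F = 0, G = 20.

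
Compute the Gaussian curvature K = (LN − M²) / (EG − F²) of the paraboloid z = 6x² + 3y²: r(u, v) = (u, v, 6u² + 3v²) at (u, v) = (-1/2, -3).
K = 72/130321

Coefficients of the first fundamental form: E = 144*u^2 + 1, F = 72*u*v, G = 36*v^2 + 1.
Coefficients of the second fundamental form: L = 12/sqrt(144*u^2 + 36*v^2 + 1), M = 0, N = 6/sqrt(144*u^2 + 36*v^2 + 1).
Assemble K = (LN − M²)/(EG − F²) = 72/(20736*u^4 + 10368*u^2*v^2 + 288*u^2 + 1296*v^4 + 72*v^2 + 1). At (u, v) = (-1/2, -3): K = 72/130321.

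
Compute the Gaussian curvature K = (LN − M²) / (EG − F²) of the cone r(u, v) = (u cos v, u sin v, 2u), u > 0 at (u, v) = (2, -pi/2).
K = 0

Coefficients of the first fundamental form: E = 5, F = 0, G = u^2.
Coefficients of the second fundamental form: L = 0, M = 0, N = 2*sqrt(5)*u^2/(5*Abs(u)).
Assemble K = (LN − M²)/(EG − F²) = 0. At (u, v) = (2, -pi/2): K = 0.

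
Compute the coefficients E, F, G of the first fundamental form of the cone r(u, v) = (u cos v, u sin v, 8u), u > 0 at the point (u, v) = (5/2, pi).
E = 65;  F = 0;  G = 25/4

Partials: r_u = (cos(v), sin(v), 8), r_v = (-u*sin(v), u*cos(v), 0). As functions of (u, v):
  E = r_u · r_u = 65,
  F = r_u · r_v = 0,
  G = r_v · r_v = u^2.
Evaluating at (u, v) = (5/2, pi): E = 65, F = 0, G = 25/4.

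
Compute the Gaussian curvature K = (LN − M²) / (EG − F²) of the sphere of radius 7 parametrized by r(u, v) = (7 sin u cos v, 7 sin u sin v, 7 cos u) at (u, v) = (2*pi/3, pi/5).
K = 1/49

Coefficients of the first fundamental form: E = 49, F = 0, G = 49*sin(u)^2.
Coefficients of the second fundamental form: L = -7*sin(u)/Abs(sin(u)), M = 0, N = -7*sin(u)^3/Abs(sin(u)).
Assemble K = (LN − M²)/(EG − F²) = 1/49. At (u, v) = (2*pi/3, pi/5): K = 1/49.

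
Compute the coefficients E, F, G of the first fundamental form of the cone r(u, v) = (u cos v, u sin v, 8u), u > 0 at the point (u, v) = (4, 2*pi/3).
E = 65;  F = 0;  G = 16

Partials: r_u = (cos(v), sin(v), 8), r_v = (-u*sin(v), u*cos(v), 0). As functions of (u, v):
  E = r_u · r_u = 65,
  F = r_u · r_v = 0,
  G = r_v · r_v = u^2.
Evaluating at (u, v) = (4, 2*pi/3): E = 65, F = 0, G = 16.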